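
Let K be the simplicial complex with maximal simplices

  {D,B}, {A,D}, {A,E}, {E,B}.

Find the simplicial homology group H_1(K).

H_1 = Z.

Order the vertices as A < B < D < E. Listing each simplex with vertices in this order, K has dimension 1 with simplices:

  0-simplices (4): A, B, D, E
  1-simplices (4): AD, AE, BD, BE

Hence C_0 ≅ Z^4, C_1 ≅ Z^4.

The boundary map ∂_1: C_1 → C_0 is given by ∂[p,q] = [q] − [p]. For instance
  ∂AD = D − A.
The resulting 4×4 matrix has rank 3, and its Smith normal form has invariant factors (1,1,1).

From H_k ≅ ker(∂_k) / im(∂_{k+1}) we obtain:

  H_1: rank ker ∂_1 − rank ∂_2 = (4 − 3) − 0 = 1, and there is no ∂_2, so H_1 ≅ Z.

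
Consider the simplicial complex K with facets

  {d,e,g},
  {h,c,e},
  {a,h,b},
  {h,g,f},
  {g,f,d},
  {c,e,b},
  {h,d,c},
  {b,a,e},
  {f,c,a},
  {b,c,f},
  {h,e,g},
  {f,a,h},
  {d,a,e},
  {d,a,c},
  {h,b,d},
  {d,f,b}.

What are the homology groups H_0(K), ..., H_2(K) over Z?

We work with the vertex ordering a < b < c < d < e < f < g < h. The simplices of K, each written with vertices in increasing order, are:

  0-simplices (8): a, b, c, d, e, f, g, h
  1-simplices (24): ab, ac, ad, ae, af, ah, bc, bd, be, bf, bh, cd, ce, cf, ch, de, df, dg, dh, eg, eh, fg, fh, gh
  2-simplices (16): abe, abh, acd, acf, ade, afh, bce, bcf, bdf, bdh, cdh, ceh, deg, dfg, egh, fgh

Hence C_0 ≅ Z^8, C_1 ≅ Z^24, C_2 ≅ Z^16.

∂_1: C_1 → C_0 is given by ∂[p,q] = [q] − [p]. For instance
  ∂ad = d − a.
This gives a 8×24 integer matrix of rank 7; reducing to Smith normal form yields diagonal entries (1,1,1,1,1,1,1).

Boundary ∂_2: C_2 → C_1 acts by ∂[p,q,r] = [q,r] − [p,r] + [p,q]. For instance
  ∂acd = cd − ad + ac,
  ∂fgh = gh − fh + fg.
This gives a 24×16 integer matrix of rank 15; reducing to Smith normal form yields diagonal entries (1,1,1,1,1,1,1,1,1,1,1,1,1,1,1).

From H_k ≅ ker(∂_k) / im(∂_{k+1}) we obtain:

  H_0: rank C_0 − rank ∂_1 = 8 − 7 = 1, and the invariant factors of ∂_1 are all 1, so H_0 ≅ Z.
  H_1: rank ker ∂_1 − rank ∂_2 = (24 − 7) − 15 = 2, and the invariant factors of ∂_2 are all 1, so H_1 ≅ Z^2.
  H_2: rank ker ∂_2 − rank ∂_3 = (16 − 15) − 0 = 1, and there is no ∂_3, so H_2 ≅ Z.

As a check, the Euler characteristic is 8 − 24 + 16 = 0, which agrees with 1 − 2 + 1 = 0.

H_0 ≅ Z,  H_1 ≅ Z^2,  H_2 ≅ Z.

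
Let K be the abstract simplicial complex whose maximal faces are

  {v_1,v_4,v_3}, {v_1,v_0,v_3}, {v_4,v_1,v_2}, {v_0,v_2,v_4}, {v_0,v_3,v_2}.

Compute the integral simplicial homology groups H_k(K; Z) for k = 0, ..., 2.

We work with the vertex ordering v_0 < v_1 < v_2 < v_3 < v_4. The simplices of K, each written with vertices in increasing order, are:

  0-simplices (5): [v_0], [v_1], [v_2], [v_3], [v_4]
  1-simplices (10): [v_0,v_1], [v_0,v_2], [v_0,v_3], [v_0,v_4], [v_1,v_2], [v_1,v_3], [v_1,v_4], [v_2,v_3], [v_2,v_4], [v_3,v_4]
  2-simplices (5): [v_0,v_1,v_3], [v_0,v_2,v_3], [v_0,v_2,v_4], [v_1,v_2,v_4], [v_1,v_3,v_4]

giving chain groups C_0 ≅ Z^5, C_1 ≅ Z^10, C_2 ≅ Z^5.

Boundary ∂_1: C_1 → C_0 maps an edge to its endpoints' difference, ∂[p,q] = q − p. For instance
  ∂[v_1,v_3] = [v_3] − [v_1].
As a 5×10 matrix over Z this has rank 4, with invariant factors (1,1,1,1).

The boundary map ∂_2: C_2 → C_1 maps a triangle to the signed sum of its edges. For instance
  ∂[v_1,v_3,v_4] = [v_3,v_4] − [v_1,v_4] + [v_1,v_3],
  ∂[v_1,v_2,v_4] = [v_2,v_4] − [v_1,v_4] + [v_1,v_2].
The resulting 10×5 matrix has rank 5, and its Smith normal form has invariant factors (1,1,1,1,1).

Computing H_k = (kernel of ∂_k) / (image of ∂_{k+1}):

  H_0: rank C_0 − rank ∂_1 = 5 − 4 = 1, and the invariant factors of ∂_1 are all 1, so H_0 ≅ Z.
  H_1: rank ker ∂_1 − rank ∂_2 = (10 − 4) − 5 = 1, and the invariant factors of ∂_2 are all 1, so H_1 ≅ Z.
  H_2: rank ker ∂_2 − rank ∂_3 = (5 − 5) − 0 = 0, and there is no ∂_3, so H_2 ≅ 0.

(K is a triangulation of the Möbius band.)

H_0 ≅ Z,  H_1 ≅ Z,  H_2 = 0.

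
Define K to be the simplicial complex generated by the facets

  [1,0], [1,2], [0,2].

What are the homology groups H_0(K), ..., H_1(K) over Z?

H_0 ≅ Z,  H_1 ≅ Z.

Order the vertices as 0 < 1 < 2. Listing each simplex with vertices in this order, K has dimension 1 with simplices:

  0-simplices (3): [0], [1], [2]
  1-simplices (3): [0,1], [0,2], [1,2]

Hence C_0 ≅ Z^3, C_1 ≅ Z^3.

Boundary ∂_1: C_1 → C_0 sends each edge [p,q] (with p < q) to q − p.
The 3×3 boundary matrix has rank 2 and Smith normal form diag(1,1).

From H_k ≅ ker(∂_k) / im(∂_{k+1}) we obtain:

  H_0: rank C_0 − rank ∂_1 = 3 − 2 = 1, and the invariant factors of ∂_1 are all 1, so H_0 = Z.
  H_1: rank ker ∂_1 − rank ∂_2 = (3 − 2) − 0 = 1, and there is no ∂_2, so H_1 = Z.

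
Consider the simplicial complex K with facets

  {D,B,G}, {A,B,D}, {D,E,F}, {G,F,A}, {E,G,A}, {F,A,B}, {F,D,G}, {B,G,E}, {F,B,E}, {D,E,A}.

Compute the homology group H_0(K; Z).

Take the total order A < B < D < E < F < G on the vertex set. Then K (dimension 2) consists of the simplices:

  0-simplices (6): A, B, D, E, F, G
  1-simplices (15): AB, AD, AE, AF, AG, BD, BE, BF, BG, DE, DF, DG, EF, EG, FG
  2-simplices (10): ABD, ABF, ADE, AEG, AFG, BDG, BEF, BEG, DEF, DFG

giving chain groups C_0 ≅ Z^6, C_1 ≅ Z^15, C_2 ≅ Z^10.

Boundary ∂_1: C_1 → C_0 is given by ∂[p,q] = [q] − [p]. For instance
  ∂AG = G − A.
The 6×15 boundary matrix has rank 5 and Smith normal form diag(1,1,1,1,1).

Boundary ∂_2: C_2 → C_1 maps a triangle to the signed sum of its edges. For instance
  ∂AFG = FG − AG + AF,
  ∂ADE = DE − AE + AD.
This gives a 15×10 integer matrix of rank 10; reducing to Smith normal form yields diagonal entries (1,1,1,1,1,1,1,1,1,2).

Computing H_k = (kernel of ∂_k) / (image of ∂_{k+1}):

  H_0: rank C_0 − rank ∂_1 = 6 − 5 = 1, and the invariant factors of ∂_1 are all 1, so H_0 ≅ Z.

H_0 = Z.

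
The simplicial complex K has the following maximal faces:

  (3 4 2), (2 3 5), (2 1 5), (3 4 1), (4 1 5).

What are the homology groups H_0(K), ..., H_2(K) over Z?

H_0 ≅ Z,  H_1 ≅ Z,  H_2 = 0.

We work with the vertex ordering 1 < 2 < 3 < 4 < 5. The simplices of K, each written with vertices in increasing order, are:

  0-simplices (5): [1], [2], [3], [4], [5]
  1-simplices (10): [1,2], [1,3], [1,4], [1,5], [2,3], [2,4], [2,5], [3,4], [3,5], [4,5]
  2-simplices (5): [1,2,5], [1,3,4], [1,4,5], [2,3,4], [2,3,5]

so the chain groups are C_0 ≅ Z^5, C_1 ≅ Z^10, C_2 ≅ Z^5.

Boundary ∂_1: C_1 → C_0 sends each edge [p,q] (with p < q) to q − p. For instance
  ∂[3,4] = [4] − [3].
The 5×10 boundary matrix has rank 4 and Smith normal form diag(1,1,1,1).

∂_2: C_2 → C_1 sends each 2-simplex [p,q,r] to [q,r] − [p,r] + [p,q]. For instance
  ∂[1,4,5] = [4,5] − [1,5] + [1,4],
  ∂[2,3,4] = [3,4] − [2,4] + [2,3].
As a 10×5 matrix over Z this has rank 5, with invariant factors (1,1,1,1,1).

From H_k ≅ ker(∂_k) / im(∂_{k+1}) we obtain:

  H_0: rank C_0 − rank ∂_1 = 5 − 4 = 1, and the invariant factors of ∂_1 are all 1, so H_0 = Z.
  H_1: rank ker ∂_1 − rank ∂_2 = (10 − 4) − 5 = 1, and the invariant factors of ∂_2 are all 1, so H_1 = Z.
  H_2: rank ker ∂_2 − rank ∂_3 = (5 − 5) − 0 = 0, and there is no ∂_3, so H_2 = 0.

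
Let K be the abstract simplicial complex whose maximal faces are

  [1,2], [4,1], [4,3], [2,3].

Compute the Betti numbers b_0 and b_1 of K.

b_0 = 1, b_1 = 1.

Fix the vertex order 1 < 2 < 3 < 4 and write every simplex with vertices in increasing order. Then dim K = 1 and the simplices of K are:

  0-simplices (4): [1], [2], [3], [4]
  1-simplices (4): [1,2], [1,4], [2,3], [3,4]

so the chain groups are C_0 ≅ Z^4, C_1 ≅ Z^4.

∂_1: C_1 → C_0 maps an edge to its endpoints' difference, ∂[p,q] = q − p.
The resulting 4×4 matrix has rank 3, and its Smith normal form has invariant factors (1,1,1).

From H_k ≅ ker(∂_k) / im(∂_{k+1}) we obtain:

  H_0: rank C_0 − rank ∂_1 = 4 − 3 = 1, and the invariant factors of ∂_1 are all 1, so H_0 = Z.
  H_1: rank ker ∂_1 − rank ∂_2 = (4 − 3) − 0 = 1, and there is no ∂_2, so H_1 = Z.

(K is a triangulation of the circle S^1.)

Hence the Betti numbers are b_0 = 1, b_1 = 1.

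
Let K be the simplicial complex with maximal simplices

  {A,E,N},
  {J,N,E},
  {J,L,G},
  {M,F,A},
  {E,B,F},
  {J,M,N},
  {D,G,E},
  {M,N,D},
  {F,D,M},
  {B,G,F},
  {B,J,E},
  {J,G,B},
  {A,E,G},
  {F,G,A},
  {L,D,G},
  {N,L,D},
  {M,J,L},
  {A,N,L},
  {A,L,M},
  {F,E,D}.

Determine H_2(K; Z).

H_2 ≅ 0.

Take the total order A < B < D < E < F < G < J < L < M < N on the vertex set. Then K (dimension 2) consists of the simplices:

  0-simplices (10): A, B, D, E, F, G, J, L, M, N
  1-simplices (30): AE, AF, AG, AL, AM, AN, BE, BF, BG, BJ, DE, DF, DG, DL, DM, DN, EF, EG, EJ, EN, FG, FM, GJ, GL, JL, JM, JN, LM, LN, MN
  2-simplices (20): AEG, AEN, AFG, AFM, ALM, ALN, BEF, BEJ, BFG, BGJ, DEF, DEG, DFM, DGL, DLN, DMN, EJN, GJL, JLM, JMN

Hence C_0 ≅ Z^10, C_1 ≅ Z^30, C_2 ≅ Z^20.

Boundary ∂_1: C_1 → C_0 maps an edge to its endpoints' difference, ∂[p,q] = q − p. For instance
  ∂DG = G − D.
The resulting 10×30 matrix has rank 9, and its Smith normal form has invariant factors (1,1,1,1,1,1,1,1,1).

∂_2: C_2 → C_1 sends each 2-simplex [p,q,r] to [q,r] − [p,r] + [p,q]. For instance
  ∂JLM = LM − JM + JL,
  ∂AEG = EG − AG + AE.
As a 30×20 matrix over Z this has rank 20, with invariant factors (1,1,1,1,1,1,1,1,1,1,1,1,1,1,1,1,1,1,1,2).

From H_k ≅ ker(∂_k) / im(∂_{k+1}) we obtain:

  H_2: rank ker ∂_2 − rank ∂_3 = (20 − 20) − 0 = 0, and there is no ∂_3, so H_2 = 0.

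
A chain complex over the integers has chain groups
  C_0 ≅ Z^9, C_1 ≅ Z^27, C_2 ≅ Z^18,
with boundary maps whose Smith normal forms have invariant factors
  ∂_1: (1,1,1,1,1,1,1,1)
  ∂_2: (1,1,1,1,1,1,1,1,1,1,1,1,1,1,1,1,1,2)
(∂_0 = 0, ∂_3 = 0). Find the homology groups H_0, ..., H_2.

H_0: b_0 = 9 − 0 − 8 = 1; torsion from ∂_1 factors > 1: none. So H_0 ≅ Z.
H_1: b_1 = 27 − 8 − 18 = 1; torsion from ∂_2 factors > 1: [2]. So H_1 ≅ Z ⊕ Z/2.
H_2: b_2 = 18 − 18 − 0 = 0; torsion from ∂_3 factors > 1: none. So H_2 ≅ 0.

H_0 ≅ Z,  H_1 ≅ Z ⊕ Z/2,  H_2 = 0.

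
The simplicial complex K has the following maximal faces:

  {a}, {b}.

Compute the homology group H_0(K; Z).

H_0 = Z^2.

Fix the vertex order a < b and write every simplex with vertices in increasing order. Then dim K = 0 and the simplices of K are:

  0-simplices (2): a, b

giving chain groups C_0 ≅ Z^2.

Now H_k = ker ∂_k / im ∂_{k+1}, so:

  H_0: rank C_0 − rank ∂_1 = 2 − 0 = 2, and there is no ∂_1, so H_0 ≅ Z^2.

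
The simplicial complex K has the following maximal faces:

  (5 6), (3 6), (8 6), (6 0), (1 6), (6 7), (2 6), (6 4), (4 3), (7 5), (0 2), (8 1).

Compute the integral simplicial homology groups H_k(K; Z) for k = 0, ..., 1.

H_0 ≅ Z,  H_1 ≅ Z^4.

We work with the vertex ordering 0 < 1 < 2 < 3 < 4 < 5 < 6 < 7 < 8. The simplices of K, each written with vertices in increasing order, are:

  0-simplices (9): [0], [1], [2], [3], [4], [5], [6], [7], [8]
  1-simplices (12): [0,2], [0,6], [1,6], [1,8], [2,6], [3,4], [3,6], [4,6], [5,6], [5,7], [6,7], [6,8]

Hence C_0 ≅ Z^9, C_1 ≅ Z^12.

The boundary map ∂_1: C_1 → C_0 sends each edge [p,q] (with p < q) to q − p.
The 9×12 boundary matrix has rank 8 and Smith normal form diag(1,1,1,1,1,1,1,1).

Computing H_k = (kernel of ∂_k) / (image of ∂_{k+1}):

  H_0: rank C_0 − rank ∂_1 = 9 − 8 = 1, and the invariant factors of ∂_1 are all 1, so H_0 ≅ Z.
  H_1: rank ker ∂_1 − rank ∂_2 = (12 − 8) − 0 = 4, and there is no ∂_2, so H_1 ≅ Z^4.

As a check, the Euler characteristic is 9 − 12 = -3, which agrees with 1 − 4 = -3.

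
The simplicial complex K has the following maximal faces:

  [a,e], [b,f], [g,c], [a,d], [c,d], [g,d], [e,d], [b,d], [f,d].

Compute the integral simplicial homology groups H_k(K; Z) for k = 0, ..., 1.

We work with the vertex ordering a < b < c < d < e < f < g. The simplices of K, each written with vertices in increasing order, are:

  0-simplices (7): a, b, c, d, e, f, g
  1-simplices (9): ad, ae, bd, bf, cd, cg, de, df, dg

so the chain groups are C_0 ≅ Z^7, C_1 ≅ Z^9.

∂_1: C_1 → C_0 maps an edge to its endpoints' difference, ∂[p,q] = q − p. For instance
  ∂ad = d − a.
The 7×9 boundary matrix has rank 6 and Smith normal form diag(1,1,1,1,1,1).

From H_k ≅ ker(∂_k) / im(∂_{k+1}) we obtain:

  H_0: rank C_0 − rank ∂_1 = 7 − 6 = 1, and the invariant factors of ∂_1 are all 1, so H_0 ≅ Z.
  H_1: rank ker ∂_1 − rank ∂_2 = (9 − 6) − 0 = 3, and there is no ∂_2, so H_1 ≅ Z^3.

As a check, the Euler characteristic is 7 − 9 = -2, which agrees with 1 − 3 = -2.
(K is a triangulation of a wedge of 3 circles.)

H_0 ≅ Z,  H_1 ≅ Z^3.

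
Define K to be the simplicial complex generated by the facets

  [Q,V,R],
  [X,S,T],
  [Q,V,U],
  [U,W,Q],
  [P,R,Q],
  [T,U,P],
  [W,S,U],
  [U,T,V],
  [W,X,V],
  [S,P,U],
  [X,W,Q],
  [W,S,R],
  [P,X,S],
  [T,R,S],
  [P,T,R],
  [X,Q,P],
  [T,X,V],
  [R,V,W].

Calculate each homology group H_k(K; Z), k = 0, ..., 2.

Order the vertices as P < Q < R < S < T < U < V < W < X. Listing each simplex with vertices in this order, K has dimension 2 with simplices:

  0-simplices (9): P, Q, R, S, T, U, V, W, X
  1-simplices (27): PQ, PR, PS, PT, PU, PX, QR, QU, QV, QW, QX, RS, RT, RV, RW, ST, SU, SW, SX, TU, TV, TX, UV, UW, VW, VX, WX
  2-simplices (18): PQR, PQX, PRT, PSU, PSX, PTU, QRV, QUV, QUW, QWX, RST, RSW, RVW, STX, SUW, TUV, TVX, VWX

Hence C_0 ≅ Z^9, C_1 ≅ Z^27, C_2 ≅ Z^18.

Boundary ∂_1: C_1 → C_0 sends each edge [p,q] (with p < q) to q − p.
As a 9×27 matrix over Z this has rank 8, with invariant factors (1,1,1,1,1,1,1,1).

Boundary ∂_2: C_2 → C_1 sends each 2-simplex [p,q,r] to [q,r] − [p,r] + [p,q]. For instance
  ∂QRV = RV − QV + QR,
  ∂RVW = VW − RW + RV.
The 27×18 boundary matrix has rank 18 and Smith normal form diag(1,1,1,1,1,1,1,1,1,1,1,1,1,1,1,1,1,2).

Reading off H_k = ker ∂_k / im ∂_{k+1}:

  H_0: rank C_0 − rank ∂_1 = 9 − 8 = 1, and the invariant factors of ∂_1 are all 1, so H_0 = Z.
  H_1: rank ker ∂_1 − rank ∂_2 = (27 − 8) − 18 = 1, and ∂_2 has invariant factor 2 > 1, so H_1 = Z ⊕ Z_2.
  H_2: rank ker ∂_2 − rank ∂_3 = (18 − 18) − 0 = 0, and there is no ∂_3, so H_2 = 0.

H_0 = Z,  H_1 = Z ⊕ Z_2,  H_2 = 0.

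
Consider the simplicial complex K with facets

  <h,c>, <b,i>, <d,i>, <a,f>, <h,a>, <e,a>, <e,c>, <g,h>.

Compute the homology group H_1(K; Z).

H_1 ≅ Z.

Order the vertices as a < b < c < d < e < f < g < h < i. Listing each simplex with vertices in this order, K has dimension 1 with simplices:

  0-simplices (9): a, b, c, d, e, f, g, h, i
  1-simplices (8): ae, af, ah, bi, ce, ch, di, gh

giving chain groups C_0 ≅ Z^9, C_1 ≅ Z^8.

Boundary ∂_1: C_1 → C_0 sends each edge [p,q] (with p < q) to q − p. For instance
  ∂af = f − a.
The 9×8 boundary matrix has rank 7 and Smith normal form diag(1,1,1,1,1,1,1).

Reading off H_k = ker ∂_k / im ∂_{k+1}:

  H_1: rank ker ∂_1 − rank ∂_2 = (8 − 7) − 0 = 1, and there is no ∂_2, so H_1 ≅ Z.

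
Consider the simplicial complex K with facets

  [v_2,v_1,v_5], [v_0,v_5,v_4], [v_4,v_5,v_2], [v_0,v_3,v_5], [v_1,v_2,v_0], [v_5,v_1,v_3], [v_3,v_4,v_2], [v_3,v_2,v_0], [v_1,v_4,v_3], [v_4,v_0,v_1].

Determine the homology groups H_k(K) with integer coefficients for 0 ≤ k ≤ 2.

Take the total order v_0 < v_1 < v_2 < v_3 < v_4 < v_5 on the vertex set. Then K (dimension 2) consists of the simplices:

  0-simplices (6): [v_0], [v_1], [v_2], [v_3], [v_4], [v_5]
  1-simplices (15): (15 of them)
  2-simplices (10): [v_0,v_1,v_2], [v_0,v_1,v_4], [v_0,v_2,v_3], [v_0,v_3,v_5], [v_0,v_4,v_5], [v_1,v_2,v_5], [v_1,v_3,v_4], [v_1,v_3,v_5], [v_2,v_3,v_4], [v_2,v_4,v_5]

giving chain groups C_0 ≅ Z^6, C_1 ≅ Z^15, C_2 ≅ Z^10.

∂_1: C_1 → C_0 is given by ∂[p,q] = [q] − [p].
The 6×15 boundary matrix has rank 5 and Smith normal form diag(1,1,1,1,1).

Boundary ∂_2: C_2 → C_1 acts by ∂[p,q,r] = [q,r] − [p,r] + [p,q]. For instance
  ∂[v_0,v_1,v_2] = [v_1,v_2] − [v_0,v_2] + [v_0,v_1],
  ∂[v_1,v_2,v_5] = [v_2,v_5] − [v_1,v_5] + [v_1,v_2].
The resulting 15×10 matrix has rank 10, and its Smith normal form has invariant factors (1,1,1,1,1,1,1,1,1,2).

Reading off H_k = ker ∂_k / im ∂_{k+1}:

  H_0: rank C_0 − rank ∂_1 = 6 − 5 = 1, and the invariant factors of ∂_1 are all 1, so H_0 ≅ Z.
  H_1: rank ker ∂_1 − rank ∂_2 = (15 − 5) − 10 = 0, and ∂_2 has invariant factor 2 > 1, so H_1 ≅ Z/2Z.
  H_2: rank ker ∂_2 − rank ∂_3 = (10 − 10) − 0 = 0, and there is no ∂_3, so H_2 ≅ 0.

As a check, the Euler characteristic is 6 − 15 + 10 = 1, which agrees with 1 − 0 + 0 = 1.

H_0 ≅ Z,  H_1 ≅ Z/2Z,  H_2 = 0.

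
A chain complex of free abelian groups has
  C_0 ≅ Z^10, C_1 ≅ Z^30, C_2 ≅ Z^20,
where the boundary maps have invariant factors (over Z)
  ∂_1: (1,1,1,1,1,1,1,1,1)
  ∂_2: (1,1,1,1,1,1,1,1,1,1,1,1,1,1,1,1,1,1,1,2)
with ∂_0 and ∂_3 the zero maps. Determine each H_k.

H_0 = Z,  H_1 = Z ⊕ Z/2,  H_2 = 0.

H_0: b_0 = 10 − 0 − 9 = 1; torsion from ∂_1 factors > 1: none. So H_0 = Z.
H_1: b_1 = 30 − 9 − 20 = 1; torsion from ∂_2 factors > 1: [2]. So H_1 = Z ⊕ Z/2.
H_2: b_2 = 20 − 20 − 0 = 0; torsion from ∂_3 factors > 1: none. So H_2 = 0.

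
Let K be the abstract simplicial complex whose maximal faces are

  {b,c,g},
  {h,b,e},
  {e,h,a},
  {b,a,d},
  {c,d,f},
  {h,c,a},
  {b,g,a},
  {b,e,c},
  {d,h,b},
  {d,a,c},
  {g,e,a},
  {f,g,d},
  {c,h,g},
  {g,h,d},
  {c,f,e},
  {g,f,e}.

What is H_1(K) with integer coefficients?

K has 8 vertices, 24 edges, 16 triangles.
rank ∂_1 = 7, rank ∂_2 = 15 ⇒ b_1 = 24 − 7 − 15 = 2; all invariant factors of ∂_2 are 1 so no torsion. So H_1 = Z^2.

H_1 ≅ Z^2.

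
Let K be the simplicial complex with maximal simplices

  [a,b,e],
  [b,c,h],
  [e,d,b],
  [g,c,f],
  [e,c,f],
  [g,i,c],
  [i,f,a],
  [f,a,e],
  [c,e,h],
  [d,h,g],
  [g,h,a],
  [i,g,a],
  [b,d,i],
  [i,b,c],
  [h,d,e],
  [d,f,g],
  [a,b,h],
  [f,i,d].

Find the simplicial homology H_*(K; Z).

H_0 ≅ Z,  H_1 ≅ Z × Z/2,  H_2 = 0.

Fix the vertex order a < b < c < d < e < f < g < h < i and write every simplex with vertices in increasing order. Then dim K = 2 and the simplices of K are:

  0-simplices (9): a, b, c, d, e, f, g, h, i
  1-simplices (27): ab, ae, af, ag, ah, ai, bc, bd, be, bh, bi, ce, cf, cg, ch, ci, de, df, dg, dh, di, ef, eh, fg, fi, gh, gi
  2-simplices (18): abe, abh, aef, afi, agh, agi, bch, bci, bde, bdi, cef, ceh, cfg, cgi, deh, dfg, dfi, dgh

so the chain groups are C_0 ≅ Z^9, C_1 ≅ Z^27, C_2 ≅ Z^18.

Boundary ∂_1: C_1 → C_0 maps an edge to its endpoints' difference, ∂[p,q] = q − p. For instance
  ∂ci = i − c.
The 9×27 boundary matrix has rank 8 and Smith normal form diag(1,1,1,1,1,1,1,1).

Boundary ∂_2: C_2 → C_1 sends each 2-simplex [p,q,r] to [q,r] − [p,r] + [p,q]. For instance
  ∂bdi = di − bi + bd,
  ∂bci = ci − bi + bc.
This gives a 27×18 integer matrix of rank 18; reducing to Smith normal form yields diagonal entries (1,1,1,1,1,1,1,1,1,1,1,1,1,1,1,1,1,2).

Reading off H_k = ker ∂_k / im ∂_{k+1}:

  H_0: rank C_0 − rank ∂_1 = 9 − 8 = 1, and the invariant factors of ∂_1 are all 1, so H_0 = Z.
  H_1: rank ker ∂_1 − rank ∂_2 = (27 − 8) − 18 = 1, and ∂_2 has invariant factor 2 > 1, so H_1 = Z × Z/2.
  H_2: rank ker ∂_2 − rank ∂_3 = (18 − 18) − 0 = 0, and there is no ∂_3, so H_2 = 0.

As a check, the Euler characteristic is 9 − 27 + 18 = 0, which agrees with 1 − 1 + 0 = 0.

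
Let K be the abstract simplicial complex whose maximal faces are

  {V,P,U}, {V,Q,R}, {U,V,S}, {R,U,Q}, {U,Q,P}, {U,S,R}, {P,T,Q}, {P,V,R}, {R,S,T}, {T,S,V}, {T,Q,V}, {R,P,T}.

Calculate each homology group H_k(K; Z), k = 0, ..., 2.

H_0 ≅ Z,  H_1 ≅ Z/2,  H_2 = 0.

Order the vertices as P < Q < R < S < T < U < V. Listing each simplex with vertices in this order, K has dimension 2 with simplices:

  0-simplices (7): P, Q, R, S, T, U, V
  1-simplices (18): PQ, PR, PT, PU, PV, QR, QT, QU, QV, RS, RT, RU, RV, ST, SU, SV, TV, UV
  2-simplices (12): PQT, PQU, PRT, PRV, PUV, QRU, QRV, QTV, RST, RSU, STV, SUV

Hence C_0 ≅ Z^7, C_1 ≅ Z^18, C_2 ≅ Z^12.

∂_1: C_1 → C_0 maps an edge to its endpoints' difference, ∂[p,q] = q − p. For instance
  ∂PT = T − P.
The resulting 7×18 matrix has rank 6, and its Smith normal form has invariant factors (1,1,1,1,1,1).

Boundary ∂_2: C_2 → C_1 maps a triangle to the signed sum of its edges. For instance
  ∂QTV = TV − QV + QT,
  ∂RSU = SU − RU + RS.
The 18×12 boundary matrix has rank 12 and Smith normal form diag(1,1,1,1,1,1,1,1,1,1,1,2).

From H_k ≅ ker(∂_k) / im(∂_{k+1}) we obtain:

  H_0: rank C_0 − rank ∂_1 = 7 − 6 = 1, and the invariant factors of ∂_1 are all 1, so H_0 = Z.
  H_1: rank ker ∂_1 − rank ∂_2 = (18 − 6) − 12 = 0, and ∂_2 has invariant factor 2 > 1, so H_1 = Z/2.
  H_2: rank ker ∂_2 − rank ∂_3 = (12 − 12) − 0 = 0, and there is no ∂_3, so H_2 = 0.

As a check, the Euler characteristic is 7 − 18 + 12 = 1, which agrees with 1 − 0 + 0 = 1.
(K is a triangulation of the real projective plane RP^2.)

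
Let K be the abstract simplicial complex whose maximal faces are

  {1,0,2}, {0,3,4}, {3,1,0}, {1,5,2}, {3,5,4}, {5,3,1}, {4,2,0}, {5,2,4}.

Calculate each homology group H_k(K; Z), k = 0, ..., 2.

H_0 ≅ Z,  H_1 = 0,  H_2 ≅ Z.

We work with the vertex ordering 0 < 1 < 2 < 3 < 4 < 5. The simplices of K, each written with vertices in increasing order, are:

  0-simplices (6): [0], [1], [2], [3], [4], [5]
  1-simplices (12): [0,1], [0,2], [0,3], [0,4], [1,2], [1,3], [1,5], [2,4], [2,5], [3,4], [3,5], [4,5]
  2-simplices (8): [0,1,2], [0,1,3], [0,2,4], [0,3,4], [1,2,5], [1,3,5], [2,4,5], [3,4,5]

giving chain groups C_0 ≅ Z^6, C_1 ≅ Z^12, C_2 ≅ Z^8.

Boundary ∂_1: C_1 → C_0 sends each edge [p,q] (with p < q) to q − p.
The resulting 6×12 matrix has rank 5, and its Smith normal form has invariant factors (1,1,1,1,1).

The boundary map ∂_2: C_2 → C_1 acts by ∂[p,q,r] = [q,r] − [p,r] + [p,q]. For instance
  ∂[0,2,4] = [2,4] − [0,4] + [0,2],
  ∂[1,2,5] = [2,5] − [1,5] + [1,2].
The 12×8 boundary matrix has rank 7 and Smith normal form diag(1,1,1,1,1,1,1).

Computing H_k = (kernel of ∂_k) / (image of ∂_{k+1}):

  H_0: rank C_0 − rank ∂_1 = 6 − 5 = 1, and the invariant factors of ∂_1 are all 1, so H_0 ≅ Z.
  H_1: rank ker ∂_1 − rank ∂_2 = (12 − 5) − 7 = 0, and the invariant factors of ∂_2 are all 1, so H_1 ≅ 0.
  H_2: rank ker ∂_2 − rank ∂_3 = (8 − 7) − 0 = 1, and there is no ∂_3, so H_2 ≅ Z.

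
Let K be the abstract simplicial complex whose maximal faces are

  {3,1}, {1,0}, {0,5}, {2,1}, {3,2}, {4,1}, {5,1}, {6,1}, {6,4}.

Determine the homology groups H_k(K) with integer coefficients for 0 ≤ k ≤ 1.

Order the vertices as 0 < 1 < 2 < 3 < 4 < 5 < 6. Listing each simplex with vertices in this order, K has dimension 1 with simplices:

  0-simplices (7): [0], [1], [2], [3], [4], [5], [6]
  1-simplices (9): [0,1], [0,5], [1,2], [1,3], [1,4], [1,5], [1,6], [2,3], [4,6]

Hence C_0 ≅ Z^7, C_1 ≅ Z^9.

∂_1: C_1 → C_0 maps an edge to its endpoints' difference, ∂[p,q] = q − p.
As a 7×9 matrix over Z this has rank 6, with invariant factors (1,1,1,1,1,1).

Now H_k = ker ∂_k / im ∂_{k+1}, so:

  H_0: rank C_0 − rank ∂_1 = 7 − 6 = 1, and the invariant factors of ∂_1 are all 1, so H_0 ≅ Z.
  H_1: rank ker ∂_1 − rank ∂_2 = (9 − 6) − 0 = 3, and there is no ∂_2, so H_1 ≅ Z^3.

(K is a triangulation of a wedge of 3 circles.)

H_0 ≅ Z,  H_1 ≅ Z^3.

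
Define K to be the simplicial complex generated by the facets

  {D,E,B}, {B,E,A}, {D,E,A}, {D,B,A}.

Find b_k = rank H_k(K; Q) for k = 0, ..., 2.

K has 4 vertices, 6 edges, 4 triangles.
rank ∂_0 = 0, rank ∂_1 = 3 ⇒ b_0 = 4 − 0 − 3 = 1; all invariant factors of ∂_1 are 1 so no torsion. So H_0 ≅ Z.
rank ∂_1 = 3, rank ∂_2 = 3 ⇒ b_1 = 6 − 3 − 3 = 0; all invariant factors of ∂_2 are 1 so no torsion. So H_1 ≅ 0.
rank ∂_2 = 3, rank ∂_3 = 0 ⇒ b_2 = 4 − 3 − 0 = 1. So H_2 ≅ Z.

b_0 = 1, b_1 = 0, b_2 = 1.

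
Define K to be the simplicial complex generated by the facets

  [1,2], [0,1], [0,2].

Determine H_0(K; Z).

H_0 = Z.

We work with the vertex ordering 0 < 1 < 2. The simplices of K, each written with vertices in increasing order, are:

  0-simplices (3): [0], [1], [2]
  1-simplices (3): [0,1], [0,2], [1,2]

so the chain groups are C_0 ≅ Z^3, C_1 ≅ Z^3.

The boundary map ∂_1: C_1 → C_0 is given by ∂[p,q] = [q] − [p]. For instance
  ∂[0,2] = [2] − [0].
The resulting 3×3 matrix has rank 2, and its Smith normal form has invariant factors (1,1).

Reading off H_k = ker ∂_k / im ∂_{k+1}:

  H_0: rank C_0 − rank ∂_1 = 3 − 2 = 1, and the invariant factors of ∂_1 are all 1, so H_0 ≅ Z.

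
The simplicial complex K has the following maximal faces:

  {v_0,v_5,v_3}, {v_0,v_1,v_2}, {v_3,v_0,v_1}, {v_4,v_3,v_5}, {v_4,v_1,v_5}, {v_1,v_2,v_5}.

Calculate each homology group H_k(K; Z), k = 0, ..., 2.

H_0 ≅ Z,  H_1 ≅ Z,  H_2 = 0.

We work with the vertex ordering v_0 < v_1 < v_2 < v_3 < v_4 < v_5. The simplices of K, each written with vertices in increasing order, are:

  0-simplices (6): [v_0], [v_1], [v_2], [v_3], [v_4], [v_5]
  1-simplices (12): [v_0,v_1], [v_0,v_2], [v_0,v_3], [v_0,v_5], [v_1,v_2], [v_1,v_3], [v_1,v_4], [v_1,v_5], [v_2,v_5], [v_3,v_4], [v_3,v_5], [v_4,v_5]
  2-simplices (6): [v_0,v_1,v_2], [v_0,v_1,v_3], [v_0,v_3,v_5], [v_1,v_2,v_5], [v_1,v_4,v_5], [v_3,v_4,v_5]

giving chain groups C_0 ≅ Z^6, C_1 ≅ Z^12, C_2 ≅ Z^6.

Boundary ∂_1: C_1 → C_0 is given by ∂[p,q] = [q] − [p].
The 6×12 boundary matrix has rank 5 and Smith normal form diag(1,1,1,1,1).

∂_2: C_2 → C_1 maps a triangle to the signed sum of its edges. For instance
  ∂[v_0,v_3,v_5] = [v_3,v_5] − [v_0,v_5] + [v_0,v_3],
  ∂[v_0,v_1,v_3] = [v_1,v_3] − [v_0,v_3] + [v_0,v_1].
The 12×6 boundary matrix has rank 6 and Smith normal form diag(1,1,1,1,1,1).

Computing H_k = (kernel of ∂_k) / (image of ∂_{k+1}):

  H_0: rank C_0 − rank ∂_1 = 6 − 5 = 1, and the invariant factors of ∂_1 are all 1, so H_0 ≅ Z.
  H_1: rank ker ∂_1 − rank ∂_2 = (12 − 5) − 6 = 1, and the invariant factors of ∂_2 are all 1, so H_1 ≅ Z.
  H_2: rank ker ∂_2 − rank ∂_3 = (6 − 6) − 0 = 0, and there is no ∂_3, so H_2 ≅ 0.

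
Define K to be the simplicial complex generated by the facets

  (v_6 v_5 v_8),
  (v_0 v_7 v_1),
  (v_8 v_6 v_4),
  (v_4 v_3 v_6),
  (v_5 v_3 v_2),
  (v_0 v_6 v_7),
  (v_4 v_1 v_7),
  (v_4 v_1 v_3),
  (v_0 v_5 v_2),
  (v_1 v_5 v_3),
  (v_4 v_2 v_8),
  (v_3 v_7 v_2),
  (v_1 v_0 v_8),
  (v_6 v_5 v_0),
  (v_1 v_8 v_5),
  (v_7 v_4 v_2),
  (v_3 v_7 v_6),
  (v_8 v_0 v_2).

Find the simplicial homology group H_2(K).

H_2 ≅ 0.

We work with the vertex ordering v_0 < v_1 < v_2 < v_3 < v_4 < v_5 < v_6 < v_7 < v_8. The simplices of K, each written with vertices in increasing order, are:

  0-simplices (9): [v_0], [v_1], [v_2], [v_3], [v_4], [v_5], [v_6], [v_7], [v_8]
  1-simplices (27): (27 of them)
  2-simplices (18): (18 of them)

Hence C_0 ≅ Z^9, C_1 ≅ Z^27, C_2 ≅ Z^18.

The boundary map ∂_1: C_1 → C_0 maps an edge to its endpoints' difference, ∂[p,q] = q − p. For instance
  ∂[v_6,v_8] = [v_8] − [v_6].
As a 9×27 matrix over Z this has rank 8, with invariant factors (1,1,1,1,1,1,1,1).

Boundary ∂_2: C_2 → C_1 maps a triangle to the signed sum of its edges. For instance
  ∂[v_2,v_3,v_7] = [v_3,v_7] − [v_2,v_7] + [v_2,v_3],
  ∂[v_1,v_3,v_4] = [v_3,v_4] − [v_1,v_4] + [v_1,v_3].
The 27×18 boundary matrix has rank 18 and Smith normal form diag(1,1,1,1,1,1,1,1,1,1,1,1,1,1,1,1,1,2).

Reading off H_k = ker ∂_k / im ∂_{k+1}:

  H_2: rank ker ∂_2 − rank ∂_3 = (18 − 18) − 0 = 0, and there is no ∂_3, so H_2 = 0.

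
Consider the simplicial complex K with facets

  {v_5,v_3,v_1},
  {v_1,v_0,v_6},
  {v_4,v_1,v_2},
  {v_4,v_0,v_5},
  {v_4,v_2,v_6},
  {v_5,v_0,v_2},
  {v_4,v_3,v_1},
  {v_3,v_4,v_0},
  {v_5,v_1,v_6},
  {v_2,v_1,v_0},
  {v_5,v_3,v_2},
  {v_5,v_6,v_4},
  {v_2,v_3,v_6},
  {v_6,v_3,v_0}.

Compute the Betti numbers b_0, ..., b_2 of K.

b_0 = 1, b_1 = 2, b_2 = 1.

Fix the vertex order v_0 < v_1 < v_2 < v_3 < v_4 < v_5 < v_6 and write every simplex with vertices in increasing order. Then dim K = 2 and the simplices of K are:

  0-simplices (7): [v_0], [v_1], [v_2], [v_3], [v_4], [v_5], [v_6]
  1-simplices (21): (21 of them)
  2-simplices (14): (14 of them)

so the chain groups are C_0 ≅ Z^7, C_1 ≅ Z^21, C_2 ≅ Z^14.

The boundary map ∂_1: C_1 → C_0 sends each edge [p,q] (with p < q) to q − p. For instance
  ∂[v_0,v_2] = [v_2] − [v_0].
As a 7×21 matrix over Z this has rank 6, with invariant factors (1,1,1,1,1,1).

The boundary map ∂_2: C_2 → C_1 maps a triangle to the signed sum of its edges. For instance
  ∂[v_0,v_4,v_5] = [v_4,v_5] − [v_0,v_5] + [v_0,v_4],
  ∂[v_0,v_3,v_6] = [v_3,v_6] − [v_0,v_6] + [v_0,v_3].
The 21×14 boundary matrix has rank 13 and Smith normal form diag(1,1,1,1,1,1,1,1,1,1,1,1,1).

Computing H_k = (kernel of ∂_k) / (image of ∂_{k+1}):

  H_0: rank C_0 − rank ∂_1 = 7 − 6 = 1, and the invariant factors of ∂_1 are all 1, so H_0 ≅ Z.
  H_1: rank ker ∂_1 − rank ∂_2 = (21 − 6) − 13 = 2, and the invariant factors of ∂_2 are all 1, so H_1 ≅ Z^2.
  H_2: rank ker ∂_2 − rank ∂_3 = (14 − 13) − 0 = 1, and there is no ∂_3, so H_2 ≅ Z.

As a check, the Euler characteristic is 7 − 21 + 14 = 0, which agrees with 1 − 2 + 1 = 0.
(K is a triangulation of the torus T^2.)

Hence the Betti numbers are b_0 = 1, b_1 = 2, b_2 = 1.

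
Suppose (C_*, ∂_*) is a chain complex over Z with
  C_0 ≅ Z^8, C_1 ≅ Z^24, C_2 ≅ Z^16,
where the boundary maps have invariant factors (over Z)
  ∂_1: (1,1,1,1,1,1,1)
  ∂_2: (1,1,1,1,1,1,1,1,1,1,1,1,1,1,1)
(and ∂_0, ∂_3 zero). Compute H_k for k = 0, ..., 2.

H_0 ≅ Z,  H_1 ≅ Z^2,  H_2 ≅ Z.

H_0: b_0 = 8 − 0 − 7 = 1; torsion from ∂_1 factors > 1: none. So H_0 ≅ Z.
H_1: b_1 = 24 − 7 − 15 = 2; torsion from ∂_2 factors > 1: none. So H_1 ≅ Z^2.
H_2: b_2 = 16 − 15 − 0 = 1; torsion from ∂_3 factors > 1: none. So H_2 ≅ Z.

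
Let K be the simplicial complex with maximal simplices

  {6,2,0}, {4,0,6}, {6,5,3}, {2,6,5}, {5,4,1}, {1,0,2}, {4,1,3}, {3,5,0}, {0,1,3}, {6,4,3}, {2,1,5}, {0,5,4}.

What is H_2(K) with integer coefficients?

H_2 = 0.

Fix the vertex order 0 < 1 < 2 < 3 < 4 < 5 < 6 and write every simplex with vertices in increasing order. Then dim K = 2 and the simplices of K are:

  0-simplices (7): [0], [1], [2], [3], [4], [5], [6]
  1-simplices (18): [0,1], [0,2], [0,3], [0,4], [0,5], [0,6], [1,2], [1,3], [1,4], [1,5], [2,5], [2,6], [3,4], [3,5], [3,6], [4,5], [4,6], [5,6]
  2-simplices (12): [0,1,2], [0,1,3], [0,2,6], [0,3,5], [0,4,5], [0,4,6], [1,2,5], [1,3,4], [1,4,5], [2,5,6], [3,4,6], [3,5,6]

so the chain groups are C_0 ≅ Z^7, C_1 ≅ Z^18, C_2 ≅ Z^12.

Boundary ∂_1: C_1 → C_0 is given by ∂[p,q] = [q] − [p].
The resulting 7×18 matrix has rank 6, and its Smith normal form has invariant factors (1,1,1,1,1,1).

Boundary ∂_2: C_2 → C_1 sends each 2-simplex [p,q,r] to [q,r] − [p,r] + [p,q]. For instance
  ∂[0,1,2] = [1,2] − [0,2] + [0,1],
  ∂[0,1,3] = [1,3] − [0,3] + [0,1].
The 18×12 boundary matrix has rank 12 and Smith normal form diag(1,1,1,1,1,1,1,1,1,1,1,2).

Now H_k = ker ∂_k / im ∂_{k+1}, so:

  H_2: rank ker ∂_2 − rank ∂_3 = (12 − 12) − 0 = 0, and there is no ∂_3, so H_2 ≅ 0.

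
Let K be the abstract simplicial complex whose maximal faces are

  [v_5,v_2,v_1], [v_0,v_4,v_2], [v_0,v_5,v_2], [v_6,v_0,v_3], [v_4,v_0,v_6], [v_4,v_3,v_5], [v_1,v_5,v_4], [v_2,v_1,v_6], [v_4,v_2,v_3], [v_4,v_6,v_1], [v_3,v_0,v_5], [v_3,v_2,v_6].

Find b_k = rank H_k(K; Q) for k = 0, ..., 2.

b_0 = 1, b_1 = 0, b_2 = 0.

Fix the vertex order v_0 < v_1 < v_2 < v_3 < v_4 < v_5 < v_6 and write every simplex with vertices in increasing order. Then dim K = 2 and the simplices of K are:

  0-simplices (7): [v_0], [v_1], [v_2], [v_3], [v_4], [v_5], [v_6]
  1-simplices (18): (18 of them)
  2-simplices (12): (12 of them)

so the chain groups are C_0 ≅ Z^7, C_1 ≅ Z^18, C_2 ≅ Z^12.

Boundary ∂_1: C_1 → C_0 sends each edge [p,q] (with p < q) to q − p. For instance
  ∂[v_1,v_6] = [v_6] − [v_1].
The resulting 7×18 matrix has rank 6, and its Smith normal form has invariant factors (1,1,1,1,1,1).

Boundary ∂_2: C_2 → C_1 maps a triangle to the signed sum of its edges. For instance
  ∂[v_1,v_4,v_5] = [v_4,v_5] − [v_1,v_5] + [v_1,v_4],
  ∂[v_1,v_2,v_5] = [v_2,v_5] − [v_1,v_5] + [v_1,v_2].
The 18×12 boundary matrix has rank 12 and Smith normal form diag(1,1,1,1,1,1,1,1,1,1,1,2).

Computing H_k = (kernel of ∂_k) / (image of ∂_{k+1}):

  H_0: rank C_0 − rank ∂_1 = 7 − 6 = 1, and the invariant factors of ∂_1 are all 1, so H_0 = Z.
  H_1: rank ker ∂_1 − rank ∂_2 = (18 − 6) − 12 = 0, and ∂_2 has invariant factor 2 > 1, so H_1 = Z/2Z.
  H_2: rank ker ∂_2 − rank ∂_3 = (12 − 12) − 0 = 0, and there is no ∂_3, so H_2 = 0.

Hence the Betti numbers are b_0 = 1, b_1 = 0, b_2 = 0.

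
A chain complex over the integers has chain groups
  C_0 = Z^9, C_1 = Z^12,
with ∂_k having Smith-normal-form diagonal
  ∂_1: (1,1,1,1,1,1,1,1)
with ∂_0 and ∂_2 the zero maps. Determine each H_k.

H_0: b_0 = 9 − 0 − 8 = 1; torsion from ∂_1 factors > 1: none. So H_0 ≅ Z.
H_1: b_1 = 12 − 8 − 0 = 4; torsion from ∂_2 factors > 1: none. So H_1 ≅ Z^4.

H_0 ≅ Z,  H_1 ≅ Z^4.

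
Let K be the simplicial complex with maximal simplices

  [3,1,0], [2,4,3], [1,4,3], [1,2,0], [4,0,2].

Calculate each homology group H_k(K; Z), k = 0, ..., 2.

K has 5 vertices, 10 edges, 5 triangles.
rank ∂_0 = 0, rank ∂_1 = 4 ⇒ b_0 = 5 − 0 − 4 = 1; all invariant factors of ∂_1 are 1 so no torsion. So H_0 ≅ Z.
rank ∂_1 = 4, rank ∂_2 = 5 ⇒ b_1 = 10 − 4 − 5 = 1; all invariant factors of ∂_2 are 1 so no torsion. So H_1 ≅ Z.
rank ∂_2 = 5, rank ∂_3 = 0 ⇒ b_2 = 5 − 5 − 0 = 0. So H_2 ≅ 0.

H_0 ≅ Z,  H_1 ≅ Z,  H_2 = 0.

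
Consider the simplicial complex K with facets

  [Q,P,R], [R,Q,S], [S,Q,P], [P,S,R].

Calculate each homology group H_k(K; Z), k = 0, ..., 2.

Order the vertices as P < Q < R < S. Listing each simplex with vertices in this order, K has dimension 2 with simplices:

  0-simplices (4): P, Q, R, S
  1-simplices (6): PQ, PR, PS, QR, QS, RS
  2-simplices (4): PQR, PQS, PRS, QRS

Hence C_0 ≅ Z^4, C_1 ≅ Z^6, C_2 ≅ Z^4.

The boundary map ∂_1: C_1 → C_0 maps an edge to its endpoints' difference, ∂[p,q] = q − p. For instance
  ∂PS = S − P.
The resulting 4×6 matrix has rank 3, and its Smith normal form has invariant factors (1,1,1).

Boundary ∂_2: C_2 → C_1 acts by ∂[p,q,r] = [q,r] − [p,r] + [p,q]. For instance
  ∂PQR = QR − PR + PQ,
  ∂PQS = QS − PS + PQ.
As a 6×4 matrix over Z this has rank 3, with invariant factors (1,1,1).

Computing H_k = (kernel of ∂_k) / (image of ∂_{k+1}):

  H_0: rank C_0 − rank ∂_1 = 4 − 3 = 1, and the invariant factors of ∂_1 are all 1, so H_0 ≅ Z.
  H_1: rank ker ∂_1 − rank ∂_2 = (6 − 3) − 3 = 0, and the invariant factors of ∂_2 are all 1, so H_1 ≅ 0.
  H_2: rank ker ∂_2 − rank ∂_3 = (4 − 3) − 0 = 1, and there is no ∂_3, so H_2 ≅ Z.

H_0 = Z,  H_1 = 0,  H_2 = Z.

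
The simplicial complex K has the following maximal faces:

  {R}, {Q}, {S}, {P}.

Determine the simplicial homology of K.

H_0 ≅ Z^4.

Fix the vertex order P < Q < R < S and write every simplex with vertices in increasing order. Then dim K = 0 and the simplices of K are:

  0-simplices (4): P, Q, R, S

so the chain groups are C_0 ≅ Z^4.

Reading off H_k = ker ∂_k / im ∂_{k+1}:

  H_0: rank C_0 − rank ∂_1 = 4 − 0 = 4, and there is no ∂_1, so H_0 = Z^4.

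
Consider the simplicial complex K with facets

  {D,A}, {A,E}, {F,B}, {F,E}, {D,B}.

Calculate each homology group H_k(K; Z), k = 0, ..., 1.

H_0 ≅ Z,  H_1 ≅ Z.

We work with the vertex ordering A < B < D < E < F. The simplices of K, each written with vertices in increasing order, are:

  0-simplices (5): A, B, D, E, F
  1-simplices (5): AD, AE, BD, BF, EF

Hence C_0 ≅ Z^5, C_1 ≅ Z^5.

The boundary map ∂_1: C_1 → C_0 is given by ∂[p,q] = [q] − [p]. For instance
  ∂EF = F − E.
The resulting 5×5 matrix has rank 4, and its Smith normal form has invariant factors (1,1,1,1).

Reading off H_k = ker ∂_k / im ∂_{k+1}:

  H_0: rank C_0 − rank ∂_1 = 5 − 4 = 1, and the invariant factors of ∂_1 are all 1, so H_0 = Z.
  H_1: rank ker ∂_1 − rank ∂_2 = (5 − 4) − 0 = 1, and there is no ∂_2, so H_1 = Z.

(K is a triangulation of the circle S^1.)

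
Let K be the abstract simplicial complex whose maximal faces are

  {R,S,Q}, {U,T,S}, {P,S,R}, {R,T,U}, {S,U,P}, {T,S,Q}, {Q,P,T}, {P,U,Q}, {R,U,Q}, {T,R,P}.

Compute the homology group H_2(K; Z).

Fix the vertex order P < Q < R < S < T < U and write every simplex with vertices in increasing order. Then dim K = 2 and the simplices of K are:

  0-simplices (6): P, Q, R, S, T, U
  1-simplices (15): PQ, PR, PS, PT, PU, QR, QS, QT, QU, RS, RT, RU, ST, SU, TU
  2-simplices (10): PQT, PQU, PRS, PRT, PSU, QRS, QRU, QST, RTU, STU

Hence C_0 ≅ Z^6, C_1 ≅ Z^15, C_2 ≅ Z^10.

The boundary map ∂_1: C_1 → C_0 maps an edge to its endpoints' difference, ∂[p,q] = q − p. For instance
  ∂RT = T − R.
The 6×15 boundary matrix has rank 5 and Smith normal form diag(1,1,1,1,1).

The boundary map ∂_2: C_2 → C_1 acts by ∂[p,q,r] = [q,r] − [p,r] + [p,q]. For instance
  ∂QRS = RS − QS + QR,
  ∂QST = ST − QT + QS.
The 15×10 boundary matrix has rank 10 and Smith normal form diag(1,1,1,1,1,1,1,1,1,2).

Now H_k = ker ∂_k / im ∂_{k+1}, so:

  H_2: rank ker ∂_2 − rank ∂_3 = (10 − 10) − 0 = 0, and there is no ∂_3, so H_2 ≅ 0.

(K is a triangulation of the real projective plane RP^2.)

H_2 = 0.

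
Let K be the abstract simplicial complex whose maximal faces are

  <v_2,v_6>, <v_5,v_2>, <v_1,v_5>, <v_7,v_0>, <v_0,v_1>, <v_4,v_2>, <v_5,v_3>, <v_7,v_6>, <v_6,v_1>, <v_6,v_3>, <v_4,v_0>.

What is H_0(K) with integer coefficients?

Fix the vertex order v_0 < v_1 < v_2 < v_3 < v_4 < v_5 < v_6 < v_7 and write every simplex with vertices in increasing order. Then dim K = 1 and the simplices of K are:

  0-simplices (8): [v_0], [v_1], [v_2], [v_3], [v_4], [v_5], [v_6], [v_7]
  1-simplices (11): [v_0,v_1], [v_0,v_4], [v_0,v_7], [v_1,v_5], [v_1,v_6], [v_2,v_4], [v_2,v_5], [v_2,v_6], [v_3,v_5], [v_3,v_6], [v_6,v_7]

giving chain groups C_0 ≅ Z^8, C_1 ≅ Z^11.

∂_1: C_1 → C_0 maps an edge to its endpoints' difference, ∂[p,q] = q − p.
As a 8×11 matrix over Z this has rank 7, with invariant factors (1,1,1,1,1,1,1).

Reading off H_k = ker ∂_k / im ∂_{k+1}:

  H_0: rank C_0 − rank ∂_1 = 8 − 7 = 1, and the invariant factors of ∂_1 are all 1, so H_0 = Z.

H_0 = Z.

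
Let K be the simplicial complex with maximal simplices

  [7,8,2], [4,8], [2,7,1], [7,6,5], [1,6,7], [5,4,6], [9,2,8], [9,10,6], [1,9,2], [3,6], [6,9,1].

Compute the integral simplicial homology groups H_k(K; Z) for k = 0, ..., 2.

Take the total order 1 < 2 < 3 < 4 < 5 < 6 < 7 < 8 < 9 < 10 on the vertex set. Then K (dimension 2) consists of the simplices:

  0-simplices (10): [1], [2], [3], [4], [5], [6], [7], [8], [9], [10]
  1-simplices (19): [1,2], [1,6], [1,7], [1,9], [2,7], [2,8], [2,9], [3,6], [4,5], [4,6], [4,8], [5,6], [5,7], [6,7], [6,9], [6,10], [7,8], [8,9], [9,10]
  2-simplices (9): [1,2,7], [1,2,9], [1,6,7], [1,6,9], [2,7,8], [2,8,9], [4,5,6], [5,6,7], [6,9,10]

giving chain groups C_0 ≅ Z^10, C_1 ≅ Z^19, C_2 ≅ Z^9.

The boundary map ∂_1: C_1 → C_0 is given by ∂[p,q] = [q] − [p].
The 10×19 boundary matrix has rank 9 and Smith normal form diag(1,1,1,1,1,1,1,1,1).

∂_2: C_2 → C_1 maps a triangle to the signed sum of its edges. For instance
  ∂[1,6,7] = [6,7] − [1,7] + [1,6],
  ∂[5,6,7] = [6,7] − [5,7] + [5,6].
As a 19×9 matrix over Z this has rank 9, with invariant factors (1,1,1,1,1,1,1,1,1).

Reading off H_k = ker ∂_k / im ∂_{k+1}:

  H_0: rank C_0 − rank ∂_1 = 10 − 9 = 1, and the invariant factors of ∂_1 are all 1, so H_0 ≅ Z.
  H_1: rank ker ∂_1 − rank ∂_2 = (19 − 9) − 9 = 1, and the invariant factors of ∂_2 are all 1, so H_1 ≅ Z.
  H_2: rank ker ∂_2 − rank ∂_3 = (9 − 9) − 0 = 0, and there is no ∂_3, so H_2 ≅ 0.

As a check, the Euler characteristic is 10 − 19 + 9 = 0, which agrees with 1 − 1 + 0 = 0.

H_0 ≅ Z,  H_1 ≅ Z,  H_2 = 0.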